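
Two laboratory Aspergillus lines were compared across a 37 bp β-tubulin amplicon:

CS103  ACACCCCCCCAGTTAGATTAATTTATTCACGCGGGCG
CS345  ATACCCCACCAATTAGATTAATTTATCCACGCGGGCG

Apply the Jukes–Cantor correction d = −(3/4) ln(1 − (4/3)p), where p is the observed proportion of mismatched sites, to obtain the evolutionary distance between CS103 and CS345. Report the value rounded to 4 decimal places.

Mismatches occur at site 2 (C/T), site 8 (C/A), site 12 (G/A), site 27 (T/C).
p = 4/37 = 0.108108.
d = −0.75 · ln(1 − (4/3)·0.108108) = −0.75 · ln(0.855856) = −0.75 · (-0.155653) = 0.1167.

0.1167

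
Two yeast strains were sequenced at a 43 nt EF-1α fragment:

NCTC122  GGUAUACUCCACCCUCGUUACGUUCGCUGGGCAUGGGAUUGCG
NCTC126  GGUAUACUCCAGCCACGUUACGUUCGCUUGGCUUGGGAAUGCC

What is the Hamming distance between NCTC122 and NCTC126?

6

Differing sites — 12:C/G; 15:U/A; 29:G/U; 33:A/U; 39:U/A; 43:G/C.
That gives 6 mismatches out of 43 aligned sites, so the Hamming distance is 6.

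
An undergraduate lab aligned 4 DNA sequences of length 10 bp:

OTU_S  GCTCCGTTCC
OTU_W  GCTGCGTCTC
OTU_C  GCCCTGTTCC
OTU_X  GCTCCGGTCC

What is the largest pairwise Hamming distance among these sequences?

Pairwise Hamming distances:
  OTU_S vs OTU_W: 3
  OTU_S vs OTU_C: 2
  OTU_S vs OTU_X: 1
  OTU_W vs OTU_C: 5
  OTU_W vs OTU_X: 4
  OTU_C vs OTU_X: 3
The largest is 5, between OTU_W and OTU_C.

5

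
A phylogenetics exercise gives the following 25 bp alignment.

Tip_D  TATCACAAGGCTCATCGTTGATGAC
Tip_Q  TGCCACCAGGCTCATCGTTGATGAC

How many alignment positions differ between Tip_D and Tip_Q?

3

The sequences differ at positions 2 (A/G), 3 (T/C), 7 (A/C).
That gives 3 mismatches out of 25 aligned sites, so the Hamming distance is 3.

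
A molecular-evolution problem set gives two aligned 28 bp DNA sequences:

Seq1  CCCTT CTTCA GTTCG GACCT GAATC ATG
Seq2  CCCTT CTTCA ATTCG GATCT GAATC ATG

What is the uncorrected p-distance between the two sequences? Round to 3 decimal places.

The sequences differ at positions 11 (G/A), 18 (C/T).
There are 2 differences over 28 sites, so p = 2/28 = 0.071.

0.071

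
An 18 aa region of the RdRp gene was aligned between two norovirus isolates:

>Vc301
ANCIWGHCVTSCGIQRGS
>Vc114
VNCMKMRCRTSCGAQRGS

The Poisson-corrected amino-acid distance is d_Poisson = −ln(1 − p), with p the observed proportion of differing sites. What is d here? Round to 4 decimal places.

The sequences differ at positions 1 (A/V), 4 (I/M), 5 (W/K), 6 (G/M), 7 (H/R), 9 (V/R), 14 (I/A).
p = 7/18 = 0.388889.
d = −ln(1 − 0.388889) = −ln(0.611111) = 0.4925.

0.4925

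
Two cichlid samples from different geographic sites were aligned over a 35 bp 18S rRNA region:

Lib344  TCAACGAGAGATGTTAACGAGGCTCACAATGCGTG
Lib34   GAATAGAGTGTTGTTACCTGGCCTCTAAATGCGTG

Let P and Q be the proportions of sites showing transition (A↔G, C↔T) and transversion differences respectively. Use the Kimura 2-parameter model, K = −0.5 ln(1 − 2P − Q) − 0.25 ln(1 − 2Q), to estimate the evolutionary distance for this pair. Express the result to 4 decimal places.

0.4798

The sequences differ at positions 1 (T/G, transversion), 2 (C/A, transversion), 4 (A/T, transversion), 5 (C/A, transversion), 9 (A/T, transversion), 11 (A/T, transversion), 17 (A/C, transversion), 19 (G/T, transversion), 20 (A/G, transition), 22 (G/C, transversion), 26 (A/T, transversion), 27 (C/A, transversion).
Of the 12 differences, 1 transition and 11 transversions over 35 sites: P = 1/35 = 0.028571, Q = 11/35 = 0.314286.
d = −0.5·ln(0.628572) − 0.25·ln(0.371428) = −0.5·(-0.464305) − 0.25·(-0.990400) = 0.4798.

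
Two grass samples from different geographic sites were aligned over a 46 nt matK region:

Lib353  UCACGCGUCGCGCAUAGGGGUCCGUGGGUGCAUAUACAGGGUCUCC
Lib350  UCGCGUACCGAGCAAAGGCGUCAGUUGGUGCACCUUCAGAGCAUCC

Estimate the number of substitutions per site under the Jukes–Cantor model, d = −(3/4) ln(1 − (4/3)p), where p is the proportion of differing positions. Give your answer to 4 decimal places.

0.4279

Mismatches occur at site 3 (A↔G), site 6 (C↔U), site 7 (G↔A), site 8 (U↔C), site 11 (C↔A), site 15 (U↔A), site 19 (G↔C), site 23 (C↔A), site 26 (G↔U), site 33 (U↔C), site 34 (A↔C), site 36 (A↔U), site 40 (G↔A), site 42 (U↔C), site 43 (C↔A).
p = 15/46 = 0.326087.
d = −0.75 · ln(1 − (4/3)·0.326087) = −0.75 · ln(0.565217) = −0.75 · (-0.570546) = 0.4279.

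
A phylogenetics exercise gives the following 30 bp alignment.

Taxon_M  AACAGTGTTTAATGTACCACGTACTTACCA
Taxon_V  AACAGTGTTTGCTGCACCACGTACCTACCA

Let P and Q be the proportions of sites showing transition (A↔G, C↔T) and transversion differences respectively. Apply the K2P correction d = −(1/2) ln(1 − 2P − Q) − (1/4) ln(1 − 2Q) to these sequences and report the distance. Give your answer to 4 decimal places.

The sequences differ at positions 11 (A/G, transition), 12 (A/C, transversion), 15 (T/C, transition), 25 (T/C, transition).
Of the 4 differences, 3 transitions and 1 transversion over 30 sites: P = 3/30 = 0.100000, Q = 1/30 = 0.033333.
d = −0.5·ln(0.766667) − 0.25·ln(0.933334) = −0.5·(-0.265703) − 0.25·(-0.068992) = 0.1501.

0.1501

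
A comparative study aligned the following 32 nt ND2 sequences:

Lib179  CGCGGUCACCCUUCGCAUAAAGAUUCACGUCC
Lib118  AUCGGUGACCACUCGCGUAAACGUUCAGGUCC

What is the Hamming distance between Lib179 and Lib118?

9

Differing sites — 1:C/A; 2:G/U; 7:C/G; 11:C/A; 12:U/C; 17:A/G; 22:G/C; 23:A/G; 28:C/G.
That gives 9 mismatches out of 32 aligned sites, so the Hamming distance is 9.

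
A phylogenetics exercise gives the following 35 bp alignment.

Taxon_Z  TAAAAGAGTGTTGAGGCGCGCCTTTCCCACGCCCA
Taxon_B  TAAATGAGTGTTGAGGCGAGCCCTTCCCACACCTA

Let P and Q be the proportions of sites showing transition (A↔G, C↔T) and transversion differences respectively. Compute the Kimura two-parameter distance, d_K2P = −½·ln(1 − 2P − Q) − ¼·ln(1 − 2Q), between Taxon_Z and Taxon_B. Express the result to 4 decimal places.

Differing sites — 5:A/T (Tv); 19:C/A (Tv); 23:T/C (Ti); 31:G/A (Ti); 34:C/T (Ti).
Of the 5 differences, 3 transitions and 2 transversions over 35 sites: P = 3/35 = 0.085714, Q = 2/35 = 0.057143.
d = −0.5·ln(0.771429) − 0.25·ln(0.885714) = −0.5·(-0.259511) − 0.25·(-0.121361) = 0.1601.

0.1601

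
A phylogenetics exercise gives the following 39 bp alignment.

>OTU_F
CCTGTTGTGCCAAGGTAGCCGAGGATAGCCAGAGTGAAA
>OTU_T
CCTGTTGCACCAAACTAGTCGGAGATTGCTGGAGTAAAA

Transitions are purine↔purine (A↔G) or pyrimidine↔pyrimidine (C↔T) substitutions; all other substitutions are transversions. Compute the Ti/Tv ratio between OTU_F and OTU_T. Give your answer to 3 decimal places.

4.500

Mismatches occur at site 8 (T↔C, transition), site 9 (G↔A, transition), site 14 (G↔A, transition), site 15 (G↔C, transversion), site 19 (C↔T, transition), site 22 (A↔G, transition), site 23 (G↔A, transition), site 27 (A↔T, transversion), site 30 (C↔T, transition), site 31 (A↔G, transition), site 36 (G↔A, transition).
Of the 11 differences, 9 transitions and 2 transversions, so Ti/Tv = 9/2 = 4.500.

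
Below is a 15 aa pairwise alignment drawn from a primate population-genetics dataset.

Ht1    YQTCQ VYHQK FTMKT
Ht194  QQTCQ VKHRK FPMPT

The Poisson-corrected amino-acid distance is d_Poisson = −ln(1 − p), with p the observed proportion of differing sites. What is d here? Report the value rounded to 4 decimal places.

0.4055

Mismatches occur at site 1 (Y→Q), site 7 (Y→K), site 9 (Q→R), site 12 (T→P), site 14 (K→P).
p = 5/15 = 0.333333.
d = −ln(1 − 0.333333) = −ln(0.666667) = 0.4055.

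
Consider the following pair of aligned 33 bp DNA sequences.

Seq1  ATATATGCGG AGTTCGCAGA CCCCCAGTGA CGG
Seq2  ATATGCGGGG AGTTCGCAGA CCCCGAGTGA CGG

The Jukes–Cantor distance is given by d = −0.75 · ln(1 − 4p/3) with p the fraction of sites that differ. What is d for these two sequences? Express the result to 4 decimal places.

0.1322

Differing sites — 5:A/G; 6:T/C; 8:C/G; 25:C/G.
p = 4/33 = 0.121212.
d = −0.75 · ln(1 − (4/3)·0.121212) = −0.75 · ln(0.838384) = −0.75 · (-0.176279) = 0.1322.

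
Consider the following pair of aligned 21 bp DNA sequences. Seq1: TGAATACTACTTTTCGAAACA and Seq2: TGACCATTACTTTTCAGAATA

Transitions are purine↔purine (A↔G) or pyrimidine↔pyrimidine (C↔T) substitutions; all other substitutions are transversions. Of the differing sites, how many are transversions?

1

The sequences differ at positions 4 (A/C, transversion), 5 (T/C, transition), 7 (C/T, transition), 16 (G/A, transition), 17 (A/G, transition), 20 (C/T, transition).
Of the 6 differences, 5 transitions and 1 transversion, so the answer is 1.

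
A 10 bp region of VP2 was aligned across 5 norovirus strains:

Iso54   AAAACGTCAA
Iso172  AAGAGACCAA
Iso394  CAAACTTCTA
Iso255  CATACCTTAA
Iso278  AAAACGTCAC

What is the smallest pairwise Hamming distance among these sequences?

Pairwise Hamming distances:
  Iso54 vs Iso172: 4
  Iso54 vs Iso394: 3
  Iso54 vs Iso255: 4
  Iso54 vs Iso278: 1
  Iso172 vs Iso394: 6
  Iso172 vs Iso255: 6
  Iso172 vs Iso278: 5
  Iso394 vs Iso255: 4
  Iso394 vs Iso278: 4
  Iso255 vs Iso278: 5
The smallest is 1, between Iso54 and Iso278.

1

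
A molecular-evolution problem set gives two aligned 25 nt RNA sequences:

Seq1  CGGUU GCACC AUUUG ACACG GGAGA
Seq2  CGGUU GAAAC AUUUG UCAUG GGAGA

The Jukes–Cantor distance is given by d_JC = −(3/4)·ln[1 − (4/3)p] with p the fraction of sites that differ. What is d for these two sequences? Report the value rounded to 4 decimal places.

0.1800

The sequences differ at positions 7 (C/A), 9 (C/A), 16 (A/U), 19 (C/U).
p = 4/25 = 0.160000.
d = −0.75 · ln(1 − (4/3)·0.160000) = −0.75 · ln(0.786667) = −0.75 · (-0.239950) = 0.1800.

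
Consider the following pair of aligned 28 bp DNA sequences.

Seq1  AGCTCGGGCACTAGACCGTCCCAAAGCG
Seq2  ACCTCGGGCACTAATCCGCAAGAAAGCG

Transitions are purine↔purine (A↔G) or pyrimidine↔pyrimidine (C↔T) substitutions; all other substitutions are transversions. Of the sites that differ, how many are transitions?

2

Mismatches occur at site 2 (G↔C, transversion), site 14 (G↔A, transition), site 15 (A↔T, transversion), site 19 (T↔C, transition), site 20 (C↔A, transversion), site 21 (C↔A, transversion), site 22 (C↔G, transversion).
Of the 7 differences, 2 transitions and 5 transversions, so the answer is 2.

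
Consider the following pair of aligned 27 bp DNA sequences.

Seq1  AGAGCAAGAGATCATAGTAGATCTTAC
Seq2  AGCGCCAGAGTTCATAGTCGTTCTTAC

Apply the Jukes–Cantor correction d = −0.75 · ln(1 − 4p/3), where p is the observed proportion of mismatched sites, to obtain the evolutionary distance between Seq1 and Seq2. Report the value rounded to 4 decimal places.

Differing sites — 3:A/C; 6:A/C; 11:A/T; 19:A/C; 21:A/T.
p = 5/27 = 0.185185.
d = −0.75 · ln(1 − (4/3)·0.185185) = −0.75 · ln(0.753087) = −0.75 · (-0.283575) = 0.2127.

0.2127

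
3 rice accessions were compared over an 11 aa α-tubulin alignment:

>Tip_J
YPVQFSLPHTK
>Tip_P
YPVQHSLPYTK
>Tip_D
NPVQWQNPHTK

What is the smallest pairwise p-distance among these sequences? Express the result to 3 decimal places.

0.182

Pairwise Hamming distances:
  Tip_J vs Tip_P: 2
  Tip_J vs Tip_D: 4
  Tip_P vs Tip_D: 5
The smallest is 2 mismatches, between Tip_J and Tip_P; p = 2/11 = 0.182.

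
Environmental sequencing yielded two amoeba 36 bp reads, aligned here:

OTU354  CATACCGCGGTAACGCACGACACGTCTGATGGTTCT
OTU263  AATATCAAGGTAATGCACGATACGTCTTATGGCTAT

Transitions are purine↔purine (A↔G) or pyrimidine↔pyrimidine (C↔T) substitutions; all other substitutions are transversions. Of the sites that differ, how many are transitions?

5

The sequences differ at positions 1 (C/A, transversion), 5 (C/T, transition), 7 (G/A, transition), 8 (C/A, transversion), 14 (C/T, transition), 21 (C/T, transition), 28 (G/T, transversion), 33 (T/C, transition), 35 (C/A, transversion).
Of the 9 differences, 5 transitions and 4 transversions, so the answer is 5.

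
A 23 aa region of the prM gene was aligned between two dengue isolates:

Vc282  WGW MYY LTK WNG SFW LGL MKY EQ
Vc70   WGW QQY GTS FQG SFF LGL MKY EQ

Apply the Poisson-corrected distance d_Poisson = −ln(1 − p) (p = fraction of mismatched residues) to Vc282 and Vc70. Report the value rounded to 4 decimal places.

Mismatches occur at site 4 (M/Q), site 5 (Y/Q), site 7 (L/G), site 9 (K/S), site 10 (W/F), site 11 (N/Q), site 15 (W/F).
p = 7/23 = 0.304348.
d = −ln(1 − 0.304348) = −ln(0.695652) = 0.3629.

0.3629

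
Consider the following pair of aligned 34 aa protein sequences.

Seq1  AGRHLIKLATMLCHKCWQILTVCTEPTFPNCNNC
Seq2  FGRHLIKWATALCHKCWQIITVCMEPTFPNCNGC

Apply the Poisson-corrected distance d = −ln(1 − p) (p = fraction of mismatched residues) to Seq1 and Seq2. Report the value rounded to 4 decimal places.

0.1942

The sequences differ at positions 1 (A/F), 8 (L/W), 11 (M/A), 20 (L/I), 24 (T/M), 33 (N/G).
p = 6/34 = 0.176471.
d = −ln(1 − 0.176471) = −ln(0.823529) = 0.1942.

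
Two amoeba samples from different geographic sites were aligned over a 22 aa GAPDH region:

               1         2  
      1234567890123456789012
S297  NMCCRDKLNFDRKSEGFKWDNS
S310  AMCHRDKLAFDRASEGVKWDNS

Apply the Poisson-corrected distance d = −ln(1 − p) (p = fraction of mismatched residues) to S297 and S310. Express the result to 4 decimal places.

0.2578

The sequences differ at positions 1 (N/A), 4 (C/H), 9 (N/A), 13 (K/A), 17 (F/V).
p = 5/22 = 0.227273.
d = −ln(1 − 0.227273) = −ln(0.772727) = 0.2578.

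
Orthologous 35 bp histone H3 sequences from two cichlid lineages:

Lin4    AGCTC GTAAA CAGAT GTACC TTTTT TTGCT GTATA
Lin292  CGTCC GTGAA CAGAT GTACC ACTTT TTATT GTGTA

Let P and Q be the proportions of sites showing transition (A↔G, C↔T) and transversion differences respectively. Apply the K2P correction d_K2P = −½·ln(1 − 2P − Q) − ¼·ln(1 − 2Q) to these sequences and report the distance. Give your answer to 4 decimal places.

0.3358

Mismatches occur at site 1 (A→C, transversion), site 3 (C→T, transition), site 4 (T→C, transition), site 8 (A→G, transition), site 21 (T→A, transversion), site 22 (T→C, transition), site 28 (G→A, transition), site 29 (C→T, transition), site 33 (A→G, transition).
Of the 9 differences, 7 transitions and 2 transversions over 35 sites: P = 7/35 = 0.200000, Q = 2/35 = 0.057143.
d = −0.5·ln(0.542857) − 0.25·ln(0.885714) = −0.5·(-0.610909) − 0.25·(-0.121361) = 0.3358.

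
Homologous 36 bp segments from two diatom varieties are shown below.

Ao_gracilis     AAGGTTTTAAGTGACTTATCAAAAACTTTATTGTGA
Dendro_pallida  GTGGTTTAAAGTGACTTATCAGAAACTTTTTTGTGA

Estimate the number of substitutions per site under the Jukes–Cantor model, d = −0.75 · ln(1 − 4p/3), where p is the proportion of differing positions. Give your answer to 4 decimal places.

0.1536

Mismatches occur at site 1 (A→G), site 2 (A→T), site 8 (T→A), site 22 (A→G), site 30 (A→T).
p = 5/36 = 0.138889.
d = −0.75 · ln(1 − (4/3)·0.138889) = −0.75 · ln(0.814815) = −0.75 · (-0.204794) = 0.1536.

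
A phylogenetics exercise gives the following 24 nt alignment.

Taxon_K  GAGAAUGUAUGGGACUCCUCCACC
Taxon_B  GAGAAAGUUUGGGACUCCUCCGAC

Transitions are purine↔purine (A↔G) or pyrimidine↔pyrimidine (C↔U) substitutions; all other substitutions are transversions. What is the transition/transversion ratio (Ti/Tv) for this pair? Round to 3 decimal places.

0.333

Differing sites — 6:U/A (Tv); 9:A/U (Tv); 22:A/G (Ti); 23:C/A (Tv).
Of the 4 differences, 1 transition and 3 transversions, so Ti/Tv = 1/3 = 0.333.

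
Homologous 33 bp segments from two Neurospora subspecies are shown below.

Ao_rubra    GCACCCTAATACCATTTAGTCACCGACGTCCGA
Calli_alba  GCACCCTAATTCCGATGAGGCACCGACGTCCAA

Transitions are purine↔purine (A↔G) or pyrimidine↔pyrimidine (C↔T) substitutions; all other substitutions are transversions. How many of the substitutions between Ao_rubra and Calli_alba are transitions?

Mismatches occur at site 11 (A→T, transversion), site 14 (A→G, transition), site 15 (T→A, transversion), site 17 (T→G, transversion), site 20 (T→G, transversion), site 32 (G→A, transition).
Of the 6 differences, 2 transitions and 4 transversions, so the answer is 2.

2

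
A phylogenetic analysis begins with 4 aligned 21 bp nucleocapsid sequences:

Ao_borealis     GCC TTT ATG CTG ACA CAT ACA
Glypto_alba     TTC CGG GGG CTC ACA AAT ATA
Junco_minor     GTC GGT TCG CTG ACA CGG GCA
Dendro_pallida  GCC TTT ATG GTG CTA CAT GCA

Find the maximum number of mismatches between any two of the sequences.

14

Pairwise Hamming distances:
  Ao_borealis vs Glypto_alba: 10
  Ao_borealis vs Junco_minor: 8
  Ao_borealis vs Dendro_pallida: 4
  Glypto_alba vs Junco_minor: 11
  Glypto_alba vs Dendro_pallida: 14
  Junco_minor vs Dendro_pallida: 10
The largest is 14, between Glypto_alba and Dendro_pallida.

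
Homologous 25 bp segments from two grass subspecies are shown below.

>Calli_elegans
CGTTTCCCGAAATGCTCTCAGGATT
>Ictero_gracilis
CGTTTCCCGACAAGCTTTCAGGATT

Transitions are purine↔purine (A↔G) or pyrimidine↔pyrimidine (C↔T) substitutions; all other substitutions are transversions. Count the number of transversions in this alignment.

Differing sites — 11:A/C (Tv); 13:T/A (Tv); 17:C/T (Ti).
Of the 3 differences, 1 transition and 2 transversions, so the answer is 2.

2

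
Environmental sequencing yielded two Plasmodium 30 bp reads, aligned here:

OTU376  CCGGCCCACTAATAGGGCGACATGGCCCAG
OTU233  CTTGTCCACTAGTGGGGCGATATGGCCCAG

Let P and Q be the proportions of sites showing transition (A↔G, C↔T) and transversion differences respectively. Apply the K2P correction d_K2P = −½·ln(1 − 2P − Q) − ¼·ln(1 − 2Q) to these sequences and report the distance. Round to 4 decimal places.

Mismatches occur at site 2 (C↔T, transition), site 3 (G↔T, transversion), site 5 (C↔T, transition), site 12 (A↔G, transition), site 14 (A↔G, transition), site 21 (C↔T, transition).
Of the 6 differences, 5 transitions and 1 transversion over 30 sites: P = 5/30 = 0.166667, Q = 1/30 = 0.033333.
d = −0.5·ln(0.633333) − 0.25·ln(0.933334) = −0.5·(-0.456759) − 0.25·(-0.068992) = 0.2456.

0.2456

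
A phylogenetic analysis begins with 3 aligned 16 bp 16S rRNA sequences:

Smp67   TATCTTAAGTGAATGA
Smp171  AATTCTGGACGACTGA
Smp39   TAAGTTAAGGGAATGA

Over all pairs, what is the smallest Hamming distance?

Pairwise Hamming distances:
  Smp67 vs Smp171: 8
  Smp67 vs Smp39: 3
  Smp171 vs Smp39: 9
The smallest is 3, between Smp67 and Smp39.

3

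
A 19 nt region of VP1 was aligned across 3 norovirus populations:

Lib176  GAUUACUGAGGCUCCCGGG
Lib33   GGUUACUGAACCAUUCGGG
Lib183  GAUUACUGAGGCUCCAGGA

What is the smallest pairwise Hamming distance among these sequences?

2

Pairwise Hamming distances:
  Lib176 vs Lib33: 6
  Lib176 vs Lib183: 2
  Lib33 vs Lib183: 8
The smallest is 2, between Lib176 and Lib183.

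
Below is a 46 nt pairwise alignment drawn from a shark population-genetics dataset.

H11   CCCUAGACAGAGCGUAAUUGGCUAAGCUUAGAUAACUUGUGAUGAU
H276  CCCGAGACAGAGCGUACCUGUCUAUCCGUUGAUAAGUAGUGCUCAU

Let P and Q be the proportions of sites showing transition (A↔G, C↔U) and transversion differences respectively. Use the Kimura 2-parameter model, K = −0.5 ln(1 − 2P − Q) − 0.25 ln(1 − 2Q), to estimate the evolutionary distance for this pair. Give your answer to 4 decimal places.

0.3287

Differing sites — 4:U/G (Tv); 17:A/C (Tv); 18:U/C (Ti); 21:G/U (Tv); 25:A/U (Tv); 26:G/C (Tv); 28:U/G (Tv); 30:A/U (Tv); 36:C/G (Tv); 38:U/A (Tv); 42:A/C (Tv); 44:G/C (Tv).
Of the 12 differences, 1 transition and 11 transversions over 46 sites: P = 1/46 = 0.021739, Q = 11/46 = 0.239130.
d = −0.5·ln(0.717392) − 0.25·ln(0.521740) = −0.5·(-0.332133) − 0.25·(-0.650586) = 0.3287.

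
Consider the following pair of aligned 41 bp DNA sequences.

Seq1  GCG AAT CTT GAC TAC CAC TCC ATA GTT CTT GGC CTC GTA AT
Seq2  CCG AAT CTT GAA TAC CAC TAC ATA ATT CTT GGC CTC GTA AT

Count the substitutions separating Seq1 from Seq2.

The sequences differ at positions 1 (G/C), 12 (C/A), 20 (C/A), 25 (G/A).
That gives 4 mismatches out of 41 aligned sites, so the Hamming distance is 4.

4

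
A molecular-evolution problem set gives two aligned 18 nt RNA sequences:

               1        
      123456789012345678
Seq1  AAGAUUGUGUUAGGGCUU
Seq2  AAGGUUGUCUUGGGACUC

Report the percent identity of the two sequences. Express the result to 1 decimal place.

Differing sites — 4:A/G; 9:G/C; 12:A/G; 15:G/A; 18:U/C.
13 of the 18 sites match, so the percent identity is 13/18 × 100 = 72.2%.

72.2%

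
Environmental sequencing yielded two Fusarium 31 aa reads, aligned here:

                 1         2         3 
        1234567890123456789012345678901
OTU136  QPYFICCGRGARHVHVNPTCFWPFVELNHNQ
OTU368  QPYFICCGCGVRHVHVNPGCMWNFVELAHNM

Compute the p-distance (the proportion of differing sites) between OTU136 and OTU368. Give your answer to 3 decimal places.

0.226

The sequences differ at positions 9 (R/C), 11 (A/V), 19 (T/G), 21 (F/M), 23 (P/N), 28 (N/A), 31 (Q/M).
There are 7 differences over 31 sites, so p = 7/31 = 0.226.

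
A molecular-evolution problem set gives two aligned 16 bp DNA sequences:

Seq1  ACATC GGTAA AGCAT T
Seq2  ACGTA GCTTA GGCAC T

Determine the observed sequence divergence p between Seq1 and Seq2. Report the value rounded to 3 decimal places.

The sequences differ at positions 3 (A/G), 5 (C/A), 7 (G/C), 9 (A/T), 11 (A/G), 15 (T/C).
There are 6 differences over 16 sites, so p = 6/16 = 0.375.

0.375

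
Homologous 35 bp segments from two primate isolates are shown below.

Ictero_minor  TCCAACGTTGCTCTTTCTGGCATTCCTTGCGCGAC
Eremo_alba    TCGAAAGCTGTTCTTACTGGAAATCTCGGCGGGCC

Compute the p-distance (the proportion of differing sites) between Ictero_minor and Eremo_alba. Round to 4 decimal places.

0.3429

Mismatches occur at site 3 (C→G), site 6 (C→A), site 8 (T→C), site 11 (C→T), site 16 (T→A), site 21 (C→A), site 23 (T→A), site 26 (C→T), site 27 (T→C), site 28 (T→G), site 32 (C→G), site 34 (A→C).
There are 12 differences over 35 sites, so p = 12/35 = 0.3429.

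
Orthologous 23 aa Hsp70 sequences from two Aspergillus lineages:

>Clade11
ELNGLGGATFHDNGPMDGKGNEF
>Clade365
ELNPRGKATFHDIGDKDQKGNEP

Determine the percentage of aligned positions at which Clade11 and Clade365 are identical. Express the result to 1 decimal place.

The sequences differ at positions 4 (G/P), 5 (L/R), 7 (G/K), 13 (N/I), 15 (P/D), 16 (M/K), 18 (G/Q), 23 (F/P).
15 of the 23 sites match, so the percent identity is 15/23 × 100 = 65.2%.

65.2%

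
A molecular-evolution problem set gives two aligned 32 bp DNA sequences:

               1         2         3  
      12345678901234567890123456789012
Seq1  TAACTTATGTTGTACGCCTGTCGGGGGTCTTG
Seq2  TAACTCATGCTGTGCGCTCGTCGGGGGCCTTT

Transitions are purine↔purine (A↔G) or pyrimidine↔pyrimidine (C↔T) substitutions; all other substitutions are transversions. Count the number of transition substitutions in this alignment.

Differing sites — 6:T/C (Ti); 10:T/C (Ti); 14:A/G (Ti); 18:C/T (Ti); 19:T/C (Ti); 28:T/C (Ti); 32:G/T (Tv).
Of the 7 differences, 6 transitions and 1 transversion, so the answer is 6.

6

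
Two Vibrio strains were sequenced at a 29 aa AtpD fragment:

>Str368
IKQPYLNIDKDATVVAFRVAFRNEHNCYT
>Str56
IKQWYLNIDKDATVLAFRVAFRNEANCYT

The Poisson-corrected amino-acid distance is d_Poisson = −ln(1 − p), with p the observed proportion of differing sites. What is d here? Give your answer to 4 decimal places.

0.1092

Differing sites — 4:P/W; 15:V/L; 25:H/A.
p = 3/29 = 0.103448.
d = −ln(1 − 0.103448) = −ln(0.896552) = 0.1092.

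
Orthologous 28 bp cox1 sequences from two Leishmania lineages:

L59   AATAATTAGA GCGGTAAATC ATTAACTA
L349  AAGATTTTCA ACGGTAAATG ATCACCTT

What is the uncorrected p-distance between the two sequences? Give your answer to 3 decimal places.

The sequences differ at positions 3 (T/G), 5 (A/T), 8 (A/T), 9 (G/C), 11 (G/A), 20 (C/G), 23 (T/C), 25 (A/C), 28 (A/T).
There are 9 differences over 28 sites, so p = 9/28 = 0.321.

0.321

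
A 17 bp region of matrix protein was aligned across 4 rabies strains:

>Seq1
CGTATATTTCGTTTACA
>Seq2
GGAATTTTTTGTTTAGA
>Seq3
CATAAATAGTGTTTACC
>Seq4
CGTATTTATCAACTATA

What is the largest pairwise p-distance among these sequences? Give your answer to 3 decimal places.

Pairwise Hamming distances:
  Seq1 vs Seq2: 5
  Seq1 vs Seq3: 6
  Seq1 vs Seq4: 6
  Seq2 vs Seq3: 9
  Seq2 vs Seq4: 8
  Seq3 vs Seq4: 10
The largest is 10 mismatches, between Seq3 and Seq4; p = 10/17 = 0.588.

0.588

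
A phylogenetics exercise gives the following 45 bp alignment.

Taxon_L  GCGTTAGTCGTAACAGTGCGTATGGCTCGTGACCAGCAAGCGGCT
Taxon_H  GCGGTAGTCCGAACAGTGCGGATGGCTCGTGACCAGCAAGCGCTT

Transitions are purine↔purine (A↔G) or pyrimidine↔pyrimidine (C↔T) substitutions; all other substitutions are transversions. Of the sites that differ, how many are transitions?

1

The sequences differ at positions 4 (T/G, transversion), 10 (G/C, transversion), 11 (T/G, transversion), 21 (T/G, transversion), 43 (G/C, transversion), 44 (C/T, transition).
Of the 6 differences, 1 transition and 5 transversions, so the answer is 1.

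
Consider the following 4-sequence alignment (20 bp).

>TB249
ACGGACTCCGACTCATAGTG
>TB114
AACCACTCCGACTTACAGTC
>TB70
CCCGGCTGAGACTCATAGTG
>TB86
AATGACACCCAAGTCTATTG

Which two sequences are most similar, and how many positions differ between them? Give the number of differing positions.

Pairwise Hamming distances:
  TB249 vs TB114: 6
  TB249 vs TB70: 5
  TB249 vs TB86: 9
  TB114 vs TB70: 9
  TB114 vs TB86: 10
  TB70 vs TB86: 13
The smallest is 5, between TB249 and TB70.

5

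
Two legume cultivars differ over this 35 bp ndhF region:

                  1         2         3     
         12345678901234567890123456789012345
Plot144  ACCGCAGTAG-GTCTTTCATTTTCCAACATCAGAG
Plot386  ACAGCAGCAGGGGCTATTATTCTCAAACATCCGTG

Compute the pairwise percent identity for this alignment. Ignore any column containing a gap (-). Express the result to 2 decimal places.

73.53%

Excluding the 1 gap column leaves 34 comparable sites.
Differing sites — 3:C/A; 8:T/C; 13:T/G; 16:T/A; 18:C/T; 22:T/C; 25:C/A; 32:A/C; 34:A/T.
25 of the 34 comparable sites match, so the percent identity is 25/34 × 100 = 73.53%.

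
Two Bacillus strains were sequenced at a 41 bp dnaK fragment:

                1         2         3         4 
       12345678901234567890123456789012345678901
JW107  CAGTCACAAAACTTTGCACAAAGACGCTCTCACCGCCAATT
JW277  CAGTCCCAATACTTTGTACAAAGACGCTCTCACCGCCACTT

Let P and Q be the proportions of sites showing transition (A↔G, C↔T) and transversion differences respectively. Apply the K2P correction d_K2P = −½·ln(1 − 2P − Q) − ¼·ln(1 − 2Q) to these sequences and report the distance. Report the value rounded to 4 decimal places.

Differing sites — 6:A/C (Tv); 10:A/T (Tv); 17:C/T (Ti); 39:A/C (Tv).
Of the 4 differences, 1 transition and 3 transversions over 41 sites: P = 1/41 = 0.024390, Q = 3/41 = 0.073171.
d = −0.5·ln(0.878049) − 0.25·ln(0.853658) = −0.5·(-0.130053) − 0.25·(-0.158225) = 0.1046.

0.1046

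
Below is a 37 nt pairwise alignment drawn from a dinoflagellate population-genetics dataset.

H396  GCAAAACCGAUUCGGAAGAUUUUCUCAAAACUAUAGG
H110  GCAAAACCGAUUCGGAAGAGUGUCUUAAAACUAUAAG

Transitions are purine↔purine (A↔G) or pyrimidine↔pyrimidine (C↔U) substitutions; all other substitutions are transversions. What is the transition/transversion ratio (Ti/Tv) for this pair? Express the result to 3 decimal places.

1.000

Differing sites — 20:U/G (Tv); 22:U/G (Tv); 26:C/U (Ti); 36:G/A (Ti).
Of the 4 differences, 2 transitions and 2 transversions, so Ti/Tv = 2/2 = 1.000.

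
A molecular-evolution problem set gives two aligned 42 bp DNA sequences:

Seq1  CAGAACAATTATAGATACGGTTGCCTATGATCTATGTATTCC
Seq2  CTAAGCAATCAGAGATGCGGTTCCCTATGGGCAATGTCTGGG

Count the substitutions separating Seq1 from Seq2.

14

Mismatches occur at site 2 (A↔T), site 3 (G↔A), site 5 (A↔G), site 10 (T↔C), site 12 (T↔G), site 17 (A↔G), site 23 (G↔C), site 30 (A↔G), site 31 (T↔G), site 33 (T↔A), site 38 (A↔C), site 40 (T↔G), site 41 (C↔G), site 42 (C↔G).
That gives 14 mismatches out of 42 aligned sites, so the Hamming distance is 14.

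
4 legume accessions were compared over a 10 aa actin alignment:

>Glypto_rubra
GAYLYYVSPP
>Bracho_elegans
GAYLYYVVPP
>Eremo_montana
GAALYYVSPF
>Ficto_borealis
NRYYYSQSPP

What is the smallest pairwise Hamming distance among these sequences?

Pairwise Hamming distances:
  Glypto_rubra vs Bracho_elegans: 1
  Glypto_rubra vs Eremo_montana: 2
  Glypto_rubra vs Ficto_borealis: 5
  Bracho_elegans vs Eremo_montana: 3
  Bracho_elegans vs Ficto_borealis: 6
  Eremo_montana vs Ficto_borealis: 7
The smallest is 1, between Glypto_rubra and Bracho_elegans.

1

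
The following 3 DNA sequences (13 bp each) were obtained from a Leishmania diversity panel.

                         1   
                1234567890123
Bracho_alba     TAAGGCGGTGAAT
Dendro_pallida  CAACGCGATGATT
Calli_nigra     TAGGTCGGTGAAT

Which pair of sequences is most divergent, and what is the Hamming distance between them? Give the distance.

6

Pairwise Hamming distances:
  Bracho_alba vs Dendro_pallida: 4
  Bracho_alba vs Calli_nigra: 2
  Dendro_pallida vs Calli_nigra: 6
The largest is 6, between Dendro_pallida and Calli_nigra.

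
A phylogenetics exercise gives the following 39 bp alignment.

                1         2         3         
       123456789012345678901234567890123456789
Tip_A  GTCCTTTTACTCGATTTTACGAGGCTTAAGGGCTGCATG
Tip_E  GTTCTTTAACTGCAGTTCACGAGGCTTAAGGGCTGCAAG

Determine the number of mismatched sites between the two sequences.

7

The sequences differ at positions 3 (C/T), 8 (T/A), 12 (C/G), 13 (G/C), 15 (T/G), 18 (T/C), 38 (T/A).
That gives 7 mismatches out of 39 aligned sites, so the Hamming distance is 7.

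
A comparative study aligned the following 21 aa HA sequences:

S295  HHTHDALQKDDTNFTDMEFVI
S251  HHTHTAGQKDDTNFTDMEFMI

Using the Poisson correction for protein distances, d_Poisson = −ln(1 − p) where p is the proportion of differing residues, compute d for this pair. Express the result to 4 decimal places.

0.1542

Differing sites — 5:D/T; 7:L/G; 20:V/M.
p = 3/21 = 0.142857.
d = −ln(1 − 0.142857) = −ln(0.857143) = 0.1542.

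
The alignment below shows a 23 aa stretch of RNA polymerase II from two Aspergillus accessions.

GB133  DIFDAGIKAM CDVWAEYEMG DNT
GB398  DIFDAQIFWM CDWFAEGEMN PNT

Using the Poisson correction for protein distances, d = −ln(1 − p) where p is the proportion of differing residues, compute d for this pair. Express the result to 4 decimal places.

0.4274

The sequences differ at positions 6 (G/Q), 8 (K/F), 9 (A/W), 13 (V/W), 14 (W/F), 17 (Y/G), 20 (G/N), 21 (D/P).
p = 8/23 = 0.347826.
d = −ln(1 − 0.347826) = −ln(0.652174) = 0.4274.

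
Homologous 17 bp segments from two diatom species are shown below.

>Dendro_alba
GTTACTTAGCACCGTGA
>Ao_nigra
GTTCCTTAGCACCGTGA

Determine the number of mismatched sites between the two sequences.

1

The sequences differ at position 4 (A/C).
That gives 1 mismatch out of 17 aligned sites, so the Hamming distance is 1.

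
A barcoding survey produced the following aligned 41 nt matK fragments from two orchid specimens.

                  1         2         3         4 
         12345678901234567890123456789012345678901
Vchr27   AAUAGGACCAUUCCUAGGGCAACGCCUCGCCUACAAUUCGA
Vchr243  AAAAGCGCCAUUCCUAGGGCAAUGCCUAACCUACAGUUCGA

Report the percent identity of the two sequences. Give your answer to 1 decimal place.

Mismatches occur at site 3 (U→A), site 6 (G→C), site 7 (A→G), site 23 (C→U), site 28 (C→A), site 29 (G→A), site 36 (A→G).
34 of the 41 sites match, so the percent identity is 34/41 × 100 = 82.9%.

82.9%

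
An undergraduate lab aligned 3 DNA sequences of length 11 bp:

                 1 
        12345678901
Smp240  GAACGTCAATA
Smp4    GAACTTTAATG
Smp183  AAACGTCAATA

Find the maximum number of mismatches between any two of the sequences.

4

Pairwise Hamming distances:
  Smp240 vs Smp4: 3
  Smp240 vs Smp183: 1
  Smp4 vs Smp183: 4
The largest is 4, between Smp4 and Smp183.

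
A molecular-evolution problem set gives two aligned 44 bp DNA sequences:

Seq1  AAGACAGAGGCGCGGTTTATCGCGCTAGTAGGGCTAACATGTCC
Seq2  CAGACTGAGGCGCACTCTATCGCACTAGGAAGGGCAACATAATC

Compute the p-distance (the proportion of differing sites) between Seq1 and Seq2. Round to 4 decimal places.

0.2955

Differing sites — 1:A/C; 6:A/T; 14:G/A; 15:G/C; 17:T/C; 24:G/A; 29:T/G; 31:G/A; 34:C/G; 35:T/C; 41:G/A; 42:T/A; 43:C/T.
There are 13 differences over 44 sites, so p = 13/44 = 0.2955.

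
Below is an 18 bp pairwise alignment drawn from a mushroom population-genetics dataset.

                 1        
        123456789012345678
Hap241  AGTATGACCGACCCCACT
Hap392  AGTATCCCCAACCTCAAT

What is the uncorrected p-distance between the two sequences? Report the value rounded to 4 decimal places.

The sequences differ at positions 6 (G/C), 7 (A/C), 10 (G/A), 14 (C/T), 17 (C/A).
There are 5 differences over 18 sites, so p = 5/18 = 0.2778.

0.2778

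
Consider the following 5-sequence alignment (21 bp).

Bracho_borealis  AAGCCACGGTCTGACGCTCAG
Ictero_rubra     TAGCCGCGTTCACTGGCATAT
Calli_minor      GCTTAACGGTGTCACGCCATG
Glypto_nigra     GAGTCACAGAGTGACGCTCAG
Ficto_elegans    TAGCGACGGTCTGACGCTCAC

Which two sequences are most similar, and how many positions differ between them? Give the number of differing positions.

3

Pairwise Hamming distances:
  Bracho_borealis vs Ictero_rubra: 10
  Bracho_borealis vs Calli_minor: 10
  Bracho_borealis vs Glypto_nigra: 5
  Bracho_borealis vs Ficto_elegans: 3
  Ictero_rubra vs Calli_minor: 15
  Ictero_rubra vs Glypto_nigra: 14
  Ictero_rubra vs Ficto_elegans: 10
  Calli_minor vs Glypto_nigra: 9
  Calli_minor vs Ficto_elegans: 11
  Glypto_nigra vs Ficto_elegans: 7
The smallest is 3, between Bracho_borealis and Ficto_elegans.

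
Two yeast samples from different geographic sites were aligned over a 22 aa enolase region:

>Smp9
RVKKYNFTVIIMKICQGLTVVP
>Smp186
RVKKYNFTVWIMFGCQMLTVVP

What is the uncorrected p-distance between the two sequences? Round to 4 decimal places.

Mismatches occur at site 10 (I↔W), site 13 (K↔F), site 14 (I↔G), site 17 (G↔M).
There are 4 differences over 22 sites, so p = 4/22 = 0.1818.

0.1818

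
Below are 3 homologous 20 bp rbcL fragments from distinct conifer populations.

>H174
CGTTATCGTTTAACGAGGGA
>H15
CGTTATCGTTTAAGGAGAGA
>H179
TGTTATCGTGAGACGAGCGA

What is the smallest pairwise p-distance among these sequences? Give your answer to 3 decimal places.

Pairwise Hamming distances:
  H174 vs H15: 2
  H174 vs H179: 5
  H15 vs H179: 6
The smallest is 2 mismatches, between H174 and H15; p = 2/20 = 0.100.

0.100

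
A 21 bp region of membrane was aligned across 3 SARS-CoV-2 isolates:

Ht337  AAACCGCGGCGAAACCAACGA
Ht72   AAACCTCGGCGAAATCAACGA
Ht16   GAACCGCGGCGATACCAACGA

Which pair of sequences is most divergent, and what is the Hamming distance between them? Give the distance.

Pairwise Hamming distances:
  Ht337 vs Ht72: 2
  Ht337 vs Ht16: 2
  Ht72 vs Ht16: 4
The largest is 4, between Ht72 and Ht16.

4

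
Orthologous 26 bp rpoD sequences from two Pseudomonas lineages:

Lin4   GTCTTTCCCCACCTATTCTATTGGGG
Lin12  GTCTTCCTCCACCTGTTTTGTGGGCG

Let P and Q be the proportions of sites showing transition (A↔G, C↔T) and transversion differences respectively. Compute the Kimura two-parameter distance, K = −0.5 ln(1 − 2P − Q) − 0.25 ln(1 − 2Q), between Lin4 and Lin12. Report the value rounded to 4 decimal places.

0.3513

The sequences differ at positions 6 (T/C, transition), 8 (C/T, transition), 15 (A/G, transition), 18 (C/T, transition), 20 (A/G, transition), 22 (T/G, transversion), 25 (G/C, transversion).
Of the 7 differences, 5 transitions and 2 transversions over 26 sites: P = 5/26 = 0.192308, Q = 2/26 = 0.076923.
d = −0.5·ln(0.538461) − 0.25·ln(0.846154) = −0.5·(-0.619040) − 0.25·(-0.167054) = 0.3513.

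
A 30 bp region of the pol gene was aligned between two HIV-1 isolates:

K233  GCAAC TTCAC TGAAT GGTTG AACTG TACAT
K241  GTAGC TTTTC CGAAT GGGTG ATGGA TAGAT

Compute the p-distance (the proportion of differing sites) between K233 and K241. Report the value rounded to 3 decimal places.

0.367

The sequences differ at positions 2 (C/T), 4 (A/G), 8 (C/T), 9 (A/T), 11 (T/C), 18 (T/G), 22 (A/T), 23 (C/G), 24 (T/G), 25 (G/A), 28 (C/G).
There are 11 differences over 30 sites, so p = 11/30 = 0.367.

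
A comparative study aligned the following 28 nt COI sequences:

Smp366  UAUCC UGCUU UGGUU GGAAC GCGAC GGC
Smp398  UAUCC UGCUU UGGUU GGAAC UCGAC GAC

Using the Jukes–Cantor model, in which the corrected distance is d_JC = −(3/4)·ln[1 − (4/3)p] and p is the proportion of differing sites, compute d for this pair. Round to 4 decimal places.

0.0751

Differing sites — 21:G/U; 27:G/A.
p = 2/28 = 0.071429.
d = −0.75 · ln(1 − (4/3)·0.071429) = −0.75 · ln(0.904761) = −0.75 · (-0.100084) = 0.0751.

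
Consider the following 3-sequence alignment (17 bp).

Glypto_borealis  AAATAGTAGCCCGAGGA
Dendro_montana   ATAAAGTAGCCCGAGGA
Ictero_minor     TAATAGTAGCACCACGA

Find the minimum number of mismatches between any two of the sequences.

2

Pairwise Hamming distances:
  Glypto_borealis vs Dendro_montana: 2
  Glypto_borealis vs Ictero_minor: 4
  Dendro_montana vs Ictero_minor: 6
The smallest is 2, between Glypto_borealis and Dendro_montana.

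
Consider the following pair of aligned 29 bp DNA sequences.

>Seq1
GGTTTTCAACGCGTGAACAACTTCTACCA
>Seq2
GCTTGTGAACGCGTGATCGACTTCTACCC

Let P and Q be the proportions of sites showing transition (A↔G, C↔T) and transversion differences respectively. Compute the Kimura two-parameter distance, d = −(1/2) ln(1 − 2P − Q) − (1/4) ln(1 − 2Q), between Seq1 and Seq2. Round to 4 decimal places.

Mismatches occur at site 2 (G/C, transversion), site 5 (T/G, transversion), site 7 (C/G, transversion), site 17 (A/T, transversion), site 19 (A/G, transition), site 29 (A/C, transversion).
Of the 6 differences, 1 transition and 5 transversions over 29 sites: P = 1/29 = 0.034483, Q = 5/29 = 0.172414.
d = −0.5·ln(0.758620) − 0.25·ln(0.655172) = −0.5·(-0.276254) − 0.25·(-0.422857) = 0.2438.

0.2438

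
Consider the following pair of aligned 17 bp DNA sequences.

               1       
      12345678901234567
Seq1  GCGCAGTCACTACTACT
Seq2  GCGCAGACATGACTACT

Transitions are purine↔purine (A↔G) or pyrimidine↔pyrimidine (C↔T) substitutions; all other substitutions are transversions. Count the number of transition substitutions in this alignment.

1

The sequences differ at positions 7 (T/A, transversion), 10 (C/T, transition), 11 (T/G, transversion).
Of the 3 differences, 1 transition and 2 transversions, so the answer is 1.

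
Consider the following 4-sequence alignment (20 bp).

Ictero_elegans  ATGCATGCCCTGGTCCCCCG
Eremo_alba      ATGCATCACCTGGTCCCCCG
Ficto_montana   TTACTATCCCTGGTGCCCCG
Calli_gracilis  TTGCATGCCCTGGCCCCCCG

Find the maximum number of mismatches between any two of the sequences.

7

Pairwise Hamming distances:
  Ictero_elegans vs Eremo_alba: 2
  Ictero_elegans vs Ficto_montana: 6
  Ictero_elegans vs Calli_gracilis: 2
  Eremo_alba vs Ficto_montana: 7
  Eremo_alba vs Calli_gracilis: 4
  Ficto_montana vs Calli_gracilis: 6
The largest is 7, between Eremo_alba and Ficto_montana.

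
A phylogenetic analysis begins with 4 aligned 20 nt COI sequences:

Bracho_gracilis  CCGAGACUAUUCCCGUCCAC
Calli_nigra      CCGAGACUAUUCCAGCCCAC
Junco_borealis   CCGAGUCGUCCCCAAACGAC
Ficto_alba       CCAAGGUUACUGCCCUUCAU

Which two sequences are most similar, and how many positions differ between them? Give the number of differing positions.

2

Pairwise Hamming distances:
  Bracho_gracilis vs Calli_nigra: 2
  Bracho_gracilis vs Junco_borealis: 9
  Bracho_gracilis vs Ficto_alba: 8
  Calli_nigra vs Junco_borealis: 8
  Calli_nigra vs Ficto_alba: 10
  Junco_borealis vs Ficto_alba: 13
The smallest is 2, between Bracho_gracilis and Calli_nigra.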